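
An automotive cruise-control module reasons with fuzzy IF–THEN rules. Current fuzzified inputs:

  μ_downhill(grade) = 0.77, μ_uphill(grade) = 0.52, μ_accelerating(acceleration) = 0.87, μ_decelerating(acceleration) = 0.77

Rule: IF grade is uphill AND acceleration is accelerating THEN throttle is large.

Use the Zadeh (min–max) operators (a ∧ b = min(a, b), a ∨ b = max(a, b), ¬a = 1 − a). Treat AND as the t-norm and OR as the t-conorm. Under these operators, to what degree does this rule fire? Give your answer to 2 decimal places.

0.52

firing strength: uphill=0.52, accelerating=0.87; AND[min(a, b)] → w = 0.52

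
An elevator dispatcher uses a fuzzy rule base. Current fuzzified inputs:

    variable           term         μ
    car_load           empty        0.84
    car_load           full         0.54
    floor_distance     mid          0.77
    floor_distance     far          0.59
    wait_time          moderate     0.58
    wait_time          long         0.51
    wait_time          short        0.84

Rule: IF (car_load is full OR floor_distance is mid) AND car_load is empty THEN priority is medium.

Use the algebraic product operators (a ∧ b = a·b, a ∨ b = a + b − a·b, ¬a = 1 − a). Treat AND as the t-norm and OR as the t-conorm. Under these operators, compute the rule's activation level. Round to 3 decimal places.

firing strength: (full=0.54 OR mid=0.77) = 0.8942; AND[a·b] with empty=0.84 → w = 0.7511

0.751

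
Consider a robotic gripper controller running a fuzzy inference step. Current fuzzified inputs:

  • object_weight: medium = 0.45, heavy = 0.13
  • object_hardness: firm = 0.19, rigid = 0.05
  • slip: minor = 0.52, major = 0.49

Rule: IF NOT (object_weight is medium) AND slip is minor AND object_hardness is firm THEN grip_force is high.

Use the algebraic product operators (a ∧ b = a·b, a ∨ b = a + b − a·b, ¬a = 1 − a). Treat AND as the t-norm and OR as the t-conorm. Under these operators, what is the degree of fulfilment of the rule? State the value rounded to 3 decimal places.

0.054

firing strength: ¬medium=1−0.45=0.55, minor=0.52, firm=0.19; AND[a·b] → w = 0.0543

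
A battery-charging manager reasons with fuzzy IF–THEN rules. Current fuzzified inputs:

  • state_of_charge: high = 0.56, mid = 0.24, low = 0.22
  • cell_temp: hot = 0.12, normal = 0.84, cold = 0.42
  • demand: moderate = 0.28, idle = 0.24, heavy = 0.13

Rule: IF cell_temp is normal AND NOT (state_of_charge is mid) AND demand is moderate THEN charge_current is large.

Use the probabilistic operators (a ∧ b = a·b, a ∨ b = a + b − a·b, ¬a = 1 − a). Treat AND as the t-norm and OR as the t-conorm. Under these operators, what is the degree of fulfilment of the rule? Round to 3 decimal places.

firing strength: normal=0.84, ¬mid=1−0.24=0.76, moderate=0.28; AND[a·b] → w = 0.1788

0.179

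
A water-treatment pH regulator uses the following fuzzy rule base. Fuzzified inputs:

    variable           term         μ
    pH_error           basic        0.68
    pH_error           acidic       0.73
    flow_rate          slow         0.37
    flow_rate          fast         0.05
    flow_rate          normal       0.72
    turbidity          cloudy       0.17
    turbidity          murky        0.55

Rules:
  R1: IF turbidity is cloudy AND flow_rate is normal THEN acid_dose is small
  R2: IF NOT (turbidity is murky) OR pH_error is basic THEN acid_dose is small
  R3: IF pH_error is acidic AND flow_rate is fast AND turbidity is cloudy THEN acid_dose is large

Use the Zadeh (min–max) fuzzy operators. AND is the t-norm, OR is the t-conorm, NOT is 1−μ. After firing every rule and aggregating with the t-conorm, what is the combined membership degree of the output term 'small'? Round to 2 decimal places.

R1: cloudy=0.17, normal=0.72; AND[min(a, b)] → w = 0.17
R2: ¬murky=1−0.55=0.45, basic=0.68; OR[max(a, b)] → w = 0.68
R3: acidic=0.73, fast=0.05, cloudy=0.17; AND[min(a, b)] → w = 0.05
Rules with consequent 'small': {R1, R2} → strengths 0.17, 0.68
Aggregate via t-conorm [max(a, b)]: 0.68

0.68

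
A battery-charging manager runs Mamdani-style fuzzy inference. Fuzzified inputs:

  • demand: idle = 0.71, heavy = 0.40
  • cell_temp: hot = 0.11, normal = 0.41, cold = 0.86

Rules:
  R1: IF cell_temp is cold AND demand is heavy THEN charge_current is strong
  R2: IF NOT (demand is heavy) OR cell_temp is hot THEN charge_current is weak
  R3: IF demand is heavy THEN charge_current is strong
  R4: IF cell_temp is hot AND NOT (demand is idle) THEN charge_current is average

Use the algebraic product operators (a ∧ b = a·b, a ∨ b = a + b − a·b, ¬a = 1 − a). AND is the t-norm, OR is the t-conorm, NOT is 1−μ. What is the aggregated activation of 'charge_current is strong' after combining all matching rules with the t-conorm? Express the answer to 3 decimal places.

0.606

R1: cold=0.86, heavy=0.40; AND[a·b] → w = 0.3440
R2: ¬heavy=1−0.40=0.60, hot=0.11; OR[a + b − a·b] → w = 0.6440
R3: heavy=0.40 → w = 0.4000
R4: hot=0.11, ¬idle=1−0.71=0.29; AND[a·b] → w = 0.0319
Rules with consequent 'strong': {R1, R3} → strengths 0.3440, 0.4000
Aggregate via t-conorm [a + b − a·b]: 0.6064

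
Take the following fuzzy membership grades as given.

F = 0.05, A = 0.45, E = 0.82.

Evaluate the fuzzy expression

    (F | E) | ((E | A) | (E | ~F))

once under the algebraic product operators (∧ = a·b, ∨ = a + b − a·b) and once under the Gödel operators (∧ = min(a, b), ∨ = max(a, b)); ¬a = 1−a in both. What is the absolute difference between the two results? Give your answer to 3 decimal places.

0.050

Under algebraic product:
  F | E = a + b − a·b on (0.0500, 0.8200) = 0.8290
  E | A = a + b − a·b on (0.8200, 0.4500) = 0.9010
  ~F = 1 − 0.0500 = 0.9500
  E | ~F = a + b − a·b on (0.8200, 0.9500) = 0.9910
  (E | A) | (E | ~F) = a + b − a·b on (0.9010, 0.9910) = 0.9991
  (F | E) | ((E | A) | (E | ~F)) = a + b − a·b on (0.8290, 0.9991) = 0.9998
  → value = 0.9998
Under Gödel:
  F | E = max(a, b) on (0.05, 0.82) = 0.82
  E | A = max(a, b) on (0.82, 0.45) = 0.82
  ~F = 1 − 0.05 = 0.95
  E | ~F = max(a, b) on (0.82, 0.95) = 0.95
  (E | A) | (E | ~F) = max(a, b) on (0.82, 0.95) = 0.95
  (F | E) | ((E | A) | (E | ~F)) = max(a, b) on (0.82, 0.95) = 0.95
  → value = 0.9500
|0.9998 − 0.9500| = 0.050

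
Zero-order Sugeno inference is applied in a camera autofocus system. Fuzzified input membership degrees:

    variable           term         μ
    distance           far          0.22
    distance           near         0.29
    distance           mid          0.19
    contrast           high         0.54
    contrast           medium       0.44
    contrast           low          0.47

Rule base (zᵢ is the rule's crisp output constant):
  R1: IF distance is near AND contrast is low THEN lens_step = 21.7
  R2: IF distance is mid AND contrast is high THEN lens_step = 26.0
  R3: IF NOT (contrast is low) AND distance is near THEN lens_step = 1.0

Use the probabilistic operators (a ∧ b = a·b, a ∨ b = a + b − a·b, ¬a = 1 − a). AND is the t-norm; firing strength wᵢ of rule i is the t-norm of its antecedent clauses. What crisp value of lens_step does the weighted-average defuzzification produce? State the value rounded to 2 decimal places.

R1 (z=21.7): near=0.29, low=0.47; AND[a·b] → w = 0.1363
R2 (z=26.0): mid=0.19, high=0.54; AND[a·b] → w = 0.1026
R3 (z=1.0): ¬low=1−0.47=0.53, near=0.29; AND[a·b] → w = 0.1537
Weighted average = (0.1363·21.7 + 0.1026·26.0 + 0.1537·1.0) / (0.1363 + 0.1026 + 0.1537)
  = 5.7790 / 0.3926 = 14.72

14.72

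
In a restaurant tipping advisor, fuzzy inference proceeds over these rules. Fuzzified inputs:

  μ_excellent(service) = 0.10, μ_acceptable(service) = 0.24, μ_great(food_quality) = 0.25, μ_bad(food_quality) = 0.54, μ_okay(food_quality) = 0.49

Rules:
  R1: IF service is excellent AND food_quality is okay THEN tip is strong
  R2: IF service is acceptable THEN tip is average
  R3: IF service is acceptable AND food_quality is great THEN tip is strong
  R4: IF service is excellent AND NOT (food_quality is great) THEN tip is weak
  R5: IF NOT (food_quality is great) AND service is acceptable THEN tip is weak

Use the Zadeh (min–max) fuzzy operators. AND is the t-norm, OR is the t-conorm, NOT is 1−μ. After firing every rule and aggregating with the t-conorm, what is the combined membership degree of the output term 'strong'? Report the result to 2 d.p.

R1: excellent=0.10, okay=0.49; AND[min(a, b)] → w = 0.10
R2: acceptable=0.24 → w = 0.24
R3: acceptable=0.24, great=0.25; AND[min(a, b)] → w = 0.24
R4: excellent=0.10, ¬great=1−0.25=0.75; AND[min(a, b)] → w = 0.10
R5: ¬great=1−0.25=0.75, acceptable=0.24; AND[min(a, b)] → w = 0.24
Rules with consequent 'strong': {R1, R3} → strengths 0.10, 0.24
Aggregate via t-conorm [max(a, b)]: 0.24

0.24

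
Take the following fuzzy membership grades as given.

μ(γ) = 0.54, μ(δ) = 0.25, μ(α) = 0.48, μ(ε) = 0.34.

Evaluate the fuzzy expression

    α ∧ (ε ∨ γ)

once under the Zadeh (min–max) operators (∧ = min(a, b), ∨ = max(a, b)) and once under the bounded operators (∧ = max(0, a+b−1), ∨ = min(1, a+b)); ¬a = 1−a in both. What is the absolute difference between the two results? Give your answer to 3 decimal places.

Under Zadeh (min–max):
  ε ∨ γ = max(a, b) on (0.34, 0.54) = 0.54
  α ∧ (ε ∨ γ) = min(a, b) on (0.48, 0.54) = 0.48
  → value = 0.4800
Under bounded:
  ε ∨ γ = min(1, a+b) on (0.34, 0.54) = 0.88
  α ∧ (ε ∨ γ) = max(0, a+b−1) on (0.48, 0.88) = 0.36
  → value = 0.3600
|0.4800 − 0.3600| = 0.120

0.120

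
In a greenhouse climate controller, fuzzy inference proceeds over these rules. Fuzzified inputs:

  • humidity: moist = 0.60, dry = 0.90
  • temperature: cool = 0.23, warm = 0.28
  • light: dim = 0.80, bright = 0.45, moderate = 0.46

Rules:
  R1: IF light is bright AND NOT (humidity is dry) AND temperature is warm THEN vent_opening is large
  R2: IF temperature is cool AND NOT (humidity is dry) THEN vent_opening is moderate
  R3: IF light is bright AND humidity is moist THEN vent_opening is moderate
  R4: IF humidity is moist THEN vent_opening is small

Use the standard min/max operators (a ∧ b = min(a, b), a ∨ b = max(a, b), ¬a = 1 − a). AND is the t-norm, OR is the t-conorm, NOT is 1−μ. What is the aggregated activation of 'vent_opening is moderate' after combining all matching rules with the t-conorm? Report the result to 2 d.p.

0.45

R1: bright=0.45, ¬dry=1−0.90=0.10, warm=0.28; AND[min(a, b)] → w = 0.10
R2: cool=0.23, ¬dry=1−0.90=0.10; AND[min(a, b)] → w = 0.10
R3: bright=0.45, moist=0.60; AND[min(a, b)] → w = 0.45
R4: moist=0.60 → w = 0.60
Rules with consequent 'moderate': {R2, R3} → strengths 0.10, 0.45
Aggregate via t-conorm [max(a, b)]: 0.45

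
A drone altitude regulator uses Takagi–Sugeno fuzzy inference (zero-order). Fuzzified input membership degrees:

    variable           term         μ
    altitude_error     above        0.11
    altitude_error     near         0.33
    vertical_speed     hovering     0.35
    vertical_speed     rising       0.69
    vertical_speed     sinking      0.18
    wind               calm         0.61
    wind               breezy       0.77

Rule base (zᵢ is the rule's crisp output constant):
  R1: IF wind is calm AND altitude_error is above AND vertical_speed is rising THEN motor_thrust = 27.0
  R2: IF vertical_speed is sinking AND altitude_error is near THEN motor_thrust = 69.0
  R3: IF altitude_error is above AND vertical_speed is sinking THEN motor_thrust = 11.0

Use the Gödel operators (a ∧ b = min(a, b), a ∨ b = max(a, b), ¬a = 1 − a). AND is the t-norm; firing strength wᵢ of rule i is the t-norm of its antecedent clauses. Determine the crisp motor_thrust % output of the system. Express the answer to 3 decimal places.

41.500

R1 (z=27.0): calm=0.61, above=0.11, rising=0.69; AND[min(a, b)] → w = 0.11
R2 (z=69.0): sinking=0.18, near=0.33; AND[min(a, b)] → w = 0.18
R3 (z=11.0): above=0.11, sinking=0.18; AND[min(a, b)] → w = 0.11
Weighted average = (0.11·27.0 + 0.18·69.0 + 0.11·11.0) / (0.11 + 0.18 + 0.11)
  = 16.6000 / 0.4000 = 41.500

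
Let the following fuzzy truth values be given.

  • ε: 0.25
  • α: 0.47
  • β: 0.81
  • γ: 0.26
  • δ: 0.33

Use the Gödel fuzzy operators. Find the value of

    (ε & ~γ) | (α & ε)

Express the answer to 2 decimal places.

~γ = 1 − 0.26 = 0.74
ε & ~γ = min(a, b) on (0.25, 0.74) = 0.25
α & ε = min(a, b) on (0.47, 0.25) = 0.25
(ε & ~γ) | (α & ε) = max(a, b) on (0.25, 0.25) = 0.25

0.25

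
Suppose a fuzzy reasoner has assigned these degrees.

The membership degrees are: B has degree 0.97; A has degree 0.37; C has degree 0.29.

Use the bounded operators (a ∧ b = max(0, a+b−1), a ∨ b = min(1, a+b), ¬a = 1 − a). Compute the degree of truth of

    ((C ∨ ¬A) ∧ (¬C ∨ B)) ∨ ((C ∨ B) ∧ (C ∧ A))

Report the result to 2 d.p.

¬A = 1 − 0.37 = 0.63
C ∨ ¬A = min(1, a+b) on (0.29, 0.63) = 0.92
¬C = 1 − 0.29 = 0.71
¬C ∨ B = min(1, a+b) on (0.71, 0.97) = 1.00
(C ∨ ¬A) ∧ (¬C ∨ B) = max(0, a+b−1) on (0.92, 1.00) = 0.92
C ∨ B = min(1, a+b) on (0.29, 0.97) = 1.00
C ∧ A = max(0, a+b−1) on (0.29, 0.37) = 0.00
(C ∨ B) ∧ (C ∧ A) = max(0, a+b−1) on (1.00, 0.00) = 0.00
((C ∨ ¬A) ∧ (¬C ∨ B)) ∨ ((C ∨ B) ∧ (C ∧ A)) = min(1, a+b) on (0.92, 0.00) = 0.92

0.92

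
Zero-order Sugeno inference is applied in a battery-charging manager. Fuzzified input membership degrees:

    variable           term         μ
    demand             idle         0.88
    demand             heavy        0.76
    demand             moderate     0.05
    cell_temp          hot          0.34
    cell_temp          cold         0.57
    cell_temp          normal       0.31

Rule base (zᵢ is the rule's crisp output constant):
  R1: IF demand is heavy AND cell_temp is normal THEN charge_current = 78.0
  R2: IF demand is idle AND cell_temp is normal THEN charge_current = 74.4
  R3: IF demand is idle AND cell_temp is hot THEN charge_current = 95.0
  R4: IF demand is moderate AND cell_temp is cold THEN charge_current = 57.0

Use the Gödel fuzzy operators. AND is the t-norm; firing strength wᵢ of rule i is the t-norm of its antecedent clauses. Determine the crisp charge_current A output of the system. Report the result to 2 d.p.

81.58

R1 (z=78.0): heavy=0.76, normal=0.31; AND[min(a, b)] → w = 0.31
R2 (z=74.4): idle=0.88, normal=0.31; AND[min(a, b)] → w = 0.31
R3 (z=95.0): idle=0.88, hot=0.34; AND[min(a, b)] → w = 0.34
R4 (z=57.0): moderate=0.05, cold=0.57; AND[min(a, b)] → w = 0.05
Weighted average = (0.31·78.0 + 0.31·74.4 + 0.34·95.0 + 0.05·57.0) / (0.31 + 0.31 + 0.34 + 0.05)
  = 82.3940 / 1.0100 = 81.58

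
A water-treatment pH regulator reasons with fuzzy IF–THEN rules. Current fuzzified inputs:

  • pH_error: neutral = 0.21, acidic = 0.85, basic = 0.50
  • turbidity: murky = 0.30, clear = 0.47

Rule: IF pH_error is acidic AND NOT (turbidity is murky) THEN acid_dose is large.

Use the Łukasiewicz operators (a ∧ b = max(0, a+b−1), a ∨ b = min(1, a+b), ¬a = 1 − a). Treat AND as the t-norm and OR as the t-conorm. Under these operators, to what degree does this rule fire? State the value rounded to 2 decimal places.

firing strength: acidic=0.85, ¬murky=1−0.30=0.70; AND[max(0, a+b−1)] → w = 0.55

0.55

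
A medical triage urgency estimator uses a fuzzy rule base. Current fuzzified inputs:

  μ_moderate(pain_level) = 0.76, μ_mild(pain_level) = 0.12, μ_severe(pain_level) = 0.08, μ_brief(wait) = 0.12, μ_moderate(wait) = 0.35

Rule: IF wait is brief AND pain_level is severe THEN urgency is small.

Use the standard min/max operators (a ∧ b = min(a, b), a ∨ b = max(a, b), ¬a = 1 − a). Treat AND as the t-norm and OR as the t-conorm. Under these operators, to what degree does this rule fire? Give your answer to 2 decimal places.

0.08

firing strength: brief=0.12, severe=0.08; AND[min(a, b)] → w = 0.08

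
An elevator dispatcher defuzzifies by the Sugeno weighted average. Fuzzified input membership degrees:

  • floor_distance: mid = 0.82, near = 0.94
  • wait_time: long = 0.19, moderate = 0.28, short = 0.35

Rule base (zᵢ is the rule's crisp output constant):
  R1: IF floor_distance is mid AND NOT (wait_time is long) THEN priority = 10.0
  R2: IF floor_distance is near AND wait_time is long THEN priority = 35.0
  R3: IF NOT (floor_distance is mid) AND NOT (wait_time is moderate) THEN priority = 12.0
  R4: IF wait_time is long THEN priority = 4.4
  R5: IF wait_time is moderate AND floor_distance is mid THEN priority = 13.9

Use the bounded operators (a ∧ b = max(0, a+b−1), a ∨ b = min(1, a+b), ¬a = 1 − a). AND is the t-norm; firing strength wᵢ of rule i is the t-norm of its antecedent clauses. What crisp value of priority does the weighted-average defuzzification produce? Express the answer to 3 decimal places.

R1 (z=10.0): mid=0.82, ¬long=1−0.19=0.81; AND[max(0, a+b−1)] → w = 0.63
R2 (z=35.0): near=0.94, long=0.19; AND[max(0, a+b−1)] → w = 0.13
R3 (z=12.0): ¬mid=1−0.82=0.18, ¬moderate=1−0.28=0.72; AND[max(0, a+b−1)] → w = 0.00
R4 (z=4.4): long=0.19 → w = 0.19
R5 (z=13.9): moderate=0.28, mid=0.82; AND[max(0, a+b−1)] → w = 0.10
Weighted average = (0.63·10.0 + 0.13·35.0 + 0.00·12.0 + 0.19·4.4 + 0.10·13.9) / (0.63 + 0.13 + 0.00 + 0.19 + 0.10)
  = 13.0760 / 1.0500 = 12.453

12.453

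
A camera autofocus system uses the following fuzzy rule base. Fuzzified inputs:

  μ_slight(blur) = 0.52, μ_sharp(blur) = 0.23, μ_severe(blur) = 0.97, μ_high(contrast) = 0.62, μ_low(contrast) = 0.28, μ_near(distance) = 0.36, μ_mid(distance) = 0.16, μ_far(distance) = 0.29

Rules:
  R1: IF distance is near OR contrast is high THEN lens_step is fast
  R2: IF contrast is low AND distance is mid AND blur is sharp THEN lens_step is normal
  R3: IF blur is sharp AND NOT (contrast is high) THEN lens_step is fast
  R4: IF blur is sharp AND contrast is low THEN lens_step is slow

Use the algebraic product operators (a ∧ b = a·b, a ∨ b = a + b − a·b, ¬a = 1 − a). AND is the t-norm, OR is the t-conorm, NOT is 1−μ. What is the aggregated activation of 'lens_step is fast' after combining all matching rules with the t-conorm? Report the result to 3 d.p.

0.778

R1: near=0.36, high=0.62; OR[a + b − a·b] → w = 0.7568
R2: low=0.28, mid=0.16, sharp=0.23; AND[a·b] → w = 0.0103
R3: sharp=0.23, ¬high=1−0.62=0.38; AND[a·b] → w = 0.0874
R4: sharp=0.23, low=0.28; AND[a·b] → w = 0.0644
Rules with consequent 'fast': {R1, R3} → strengths 0.7568, 0.0874
Aggregate via t-conorm [a + b − a·b]: 0.7781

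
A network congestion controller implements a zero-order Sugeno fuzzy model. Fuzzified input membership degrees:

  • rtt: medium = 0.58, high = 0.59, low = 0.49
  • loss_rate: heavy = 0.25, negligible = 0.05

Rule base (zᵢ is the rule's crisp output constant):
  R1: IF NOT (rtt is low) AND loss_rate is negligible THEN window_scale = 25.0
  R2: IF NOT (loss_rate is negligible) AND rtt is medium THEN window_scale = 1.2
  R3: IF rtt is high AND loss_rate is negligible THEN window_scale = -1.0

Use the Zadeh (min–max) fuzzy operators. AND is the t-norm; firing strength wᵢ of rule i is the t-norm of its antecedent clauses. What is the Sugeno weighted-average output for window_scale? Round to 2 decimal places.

R1 (z=25.0): ¬low=1−0.49=0.51, negligible=0.05; AND[min(a, b)] → w = 0.05
R2 (z=1.2): ¬negligible=1−0.05=0.95, medium=0.58; AND[min(a, b)] → w = 0.58
R3 (z=-1.0): high=0.59, negligible=0.05; AND[min(a, b)] → w = 0.05
Weighted average = (0.05·25.0 + 0.58·1.2 + 0.05·-1.0) / (0.05 + 0.58 + 0.05)
  = 1.8960 / 0.6800 = 2.79

2.79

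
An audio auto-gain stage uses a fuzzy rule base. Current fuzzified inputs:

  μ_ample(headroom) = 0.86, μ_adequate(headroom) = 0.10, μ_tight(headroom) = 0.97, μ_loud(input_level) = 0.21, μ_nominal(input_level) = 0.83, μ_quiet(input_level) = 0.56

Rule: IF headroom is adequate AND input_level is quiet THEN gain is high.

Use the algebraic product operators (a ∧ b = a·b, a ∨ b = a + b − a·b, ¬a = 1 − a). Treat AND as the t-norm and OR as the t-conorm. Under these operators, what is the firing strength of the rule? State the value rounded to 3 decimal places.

0.056

firing strength: adequate=0.10, quiet=0.56; AND[a·b] → w = 0.0560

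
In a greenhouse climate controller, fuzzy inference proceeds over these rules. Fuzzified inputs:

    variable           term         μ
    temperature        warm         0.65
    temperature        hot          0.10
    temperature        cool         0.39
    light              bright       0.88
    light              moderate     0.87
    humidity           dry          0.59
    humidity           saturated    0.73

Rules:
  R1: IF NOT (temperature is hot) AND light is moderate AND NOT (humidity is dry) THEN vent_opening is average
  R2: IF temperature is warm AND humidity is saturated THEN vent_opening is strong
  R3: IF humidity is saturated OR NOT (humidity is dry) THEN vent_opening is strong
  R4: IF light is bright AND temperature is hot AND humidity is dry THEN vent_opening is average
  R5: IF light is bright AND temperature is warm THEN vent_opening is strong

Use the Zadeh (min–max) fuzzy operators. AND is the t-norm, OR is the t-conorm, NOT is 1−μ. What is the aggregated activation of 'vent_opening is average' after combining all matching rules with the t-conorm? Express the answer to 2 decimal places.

R1: ¬hot=1−0.10=0.90, moderate=0.87, ¬dry=1−0.59=0.41; AND[min(a, b)] → w = 0.41
R2: warm=0.65, saturated=0.73; AND[min(a, b)] → w = 0.65
R3: saturated=0.73, ¬dry=1−0.59=0.41; OR[max(a, b)] → w = 0.73
R4: bright=0.88, hot=0.10, dry=0.59; AND[min(a, b)] → w = 0.10
R5: bright=0.88, warm=0.65; AND[min(a, b)] → w = 0.65
Rules with consequent 'average': {R1, R4} → strengths 0.41, 0.10
Aggregate via t-conorm [max(a, b)]: 0.41

0.41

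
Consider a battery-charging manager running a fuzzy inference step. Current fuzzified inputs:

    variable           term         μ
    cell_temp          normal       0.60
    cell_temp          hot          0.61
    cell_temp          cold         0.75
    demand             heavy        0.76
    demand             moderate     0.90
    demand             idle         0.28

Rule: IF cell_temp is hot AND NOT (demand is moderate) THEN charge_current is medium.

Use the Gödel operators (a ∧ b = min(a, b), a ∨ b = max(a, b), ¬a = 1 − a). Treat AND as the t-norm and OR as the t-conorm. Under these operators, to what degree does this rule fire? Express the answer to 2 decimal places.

0.10

firing strength: hot=0.61, ¬moderate=1−0.90=0.10; AND[min(a, b)] → w = 0.10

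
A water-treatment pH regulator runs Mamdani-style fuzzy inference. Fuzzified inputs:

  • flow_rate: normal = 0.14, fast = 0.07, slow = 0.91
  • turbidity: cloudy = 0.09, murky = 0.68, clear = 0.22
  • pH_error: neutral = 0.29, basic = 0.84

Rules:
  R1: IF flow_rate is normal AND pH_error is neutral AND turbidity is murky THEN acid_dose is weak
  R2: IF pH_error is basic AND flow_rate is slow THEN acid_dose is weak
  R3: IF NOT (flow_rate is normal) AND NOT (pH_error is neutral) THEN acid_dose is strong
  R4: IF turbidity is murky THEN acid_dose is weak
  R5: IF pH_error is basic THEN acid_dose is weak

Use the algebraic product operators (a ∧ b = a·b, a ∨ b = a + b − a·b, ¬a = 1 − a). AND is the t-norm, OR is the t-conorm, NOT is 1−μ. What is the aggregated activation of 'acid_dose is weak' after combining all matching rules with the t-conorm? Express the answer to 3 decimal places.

0.988

R1: normal=0.14, neutral=0.29, murky=0.68; AND[a·b] → w = 0.0276
R2: basic=0.84, slow=0.91; AND[a·b] → w = 0.7644
R3: ¬normal=1−0.14=0.86, ¬neutral=1−0.29=0.71; AND[a·b] → w = 0.6106
R4: murky=0.68 → w = 0.6800
R5: basic=0.84 → w = 0.8400
Rules with consequent 'weak': {R1, R2, R4, R5} → strengths 0.0276, 0.7644, 0.6800, 0.8400
Aggregate via t-conorm [a + b − a·b]: 0.9883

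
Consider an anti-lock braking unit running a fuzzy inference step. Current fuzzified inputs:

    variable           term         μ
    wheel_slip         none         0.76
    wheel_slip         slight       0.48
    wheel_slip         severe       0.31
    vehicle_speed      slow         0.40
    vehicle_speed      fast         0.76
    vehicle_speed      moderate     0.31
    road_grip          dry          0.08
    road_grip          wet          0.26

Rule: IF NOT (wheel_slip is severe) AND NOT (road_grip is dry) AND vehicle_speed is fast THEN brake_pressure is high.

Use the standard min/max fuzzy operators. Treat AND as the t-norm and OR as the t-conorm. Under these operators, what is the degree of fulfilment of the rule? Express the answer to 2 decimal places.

firing strength: ¬severe=1−0.31=0.69, ¬dry=1−0.08=0.92, fast=0.76; AND[min(a, b)] → w = 0.69

0.69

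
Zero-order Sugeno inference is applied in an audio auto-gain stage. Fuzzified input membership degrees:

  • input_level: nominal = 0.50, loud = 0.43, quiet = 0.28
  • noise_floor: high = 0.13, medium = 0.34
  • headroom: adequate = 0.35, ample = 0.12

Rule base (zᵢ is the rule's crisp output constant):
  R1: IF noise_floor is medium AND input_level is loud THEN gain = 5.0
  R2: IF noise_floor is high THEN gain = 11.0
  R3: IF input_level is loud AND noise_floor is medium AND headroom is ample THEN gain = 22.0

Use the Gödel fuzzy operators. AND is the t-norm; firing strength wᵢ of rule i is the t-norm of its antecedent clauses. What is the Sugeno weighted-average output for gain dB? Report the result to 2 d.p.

R1 (z=5.0): medium=0.34, loud=0.43; AND[min(a, b)] → w = 0.34
R2 (z=11.0): high=0.13 → w = 0.13
R3 (z=22.0): loud=0.43, medium=0.34, ample=0.12; AND[min(a, b)] → w = 0.12
Weighted average = (0.34·5.0 + 0.13·11.0 + 0.12·22.0) / (0.34 + 0.13 + 0.12)
  = 5.7700 / 0.5900 = 9.78

9.78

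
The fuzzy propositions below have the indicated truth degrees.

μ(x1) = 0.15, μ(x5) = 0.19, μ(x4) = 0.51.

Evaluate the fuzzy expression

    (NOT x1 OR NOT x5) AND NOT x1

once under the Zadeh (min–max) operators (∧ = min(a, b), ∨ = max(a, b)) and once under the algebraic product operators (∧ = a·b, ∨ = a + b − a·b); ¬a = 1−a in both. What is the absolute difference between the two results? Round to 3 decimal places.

Under Zadeh (min–max):
  NOT x1 = 1 − 0.15 = 0.85
  NOT x5 = 1 − 0.19 = 0.81
  NOT x1 OR NOT x5 = max(a, b) on (0.85, 0.81) = 0.85
  NOT x1 = 1 − 0.15 = 0.85
  (NOT x1 OR NOT x5) AND NOT x1 = min(a, b) on (0.85, 0.85) = 0.85
  → value = 0.8500
Under algebraic product:
  NOT x1 = 1 − 0.1500 = 0.8500
  NOT x5 = 1 − 0.1900 = 0.8100
  NOT x1 OR NOT x5 = a + b − a·b on (0.8500, 0.8100) = 0.9715
  NOT x1 = 1 − 0.1500 = 0.8500
  (NOT x1 OR NOT x5) AND NOT x1 = a·b on (0.9715, 0.8500) = 0.8258
  → value = 0.8258
|0.8500 − 0.8258| = 0.024

0.024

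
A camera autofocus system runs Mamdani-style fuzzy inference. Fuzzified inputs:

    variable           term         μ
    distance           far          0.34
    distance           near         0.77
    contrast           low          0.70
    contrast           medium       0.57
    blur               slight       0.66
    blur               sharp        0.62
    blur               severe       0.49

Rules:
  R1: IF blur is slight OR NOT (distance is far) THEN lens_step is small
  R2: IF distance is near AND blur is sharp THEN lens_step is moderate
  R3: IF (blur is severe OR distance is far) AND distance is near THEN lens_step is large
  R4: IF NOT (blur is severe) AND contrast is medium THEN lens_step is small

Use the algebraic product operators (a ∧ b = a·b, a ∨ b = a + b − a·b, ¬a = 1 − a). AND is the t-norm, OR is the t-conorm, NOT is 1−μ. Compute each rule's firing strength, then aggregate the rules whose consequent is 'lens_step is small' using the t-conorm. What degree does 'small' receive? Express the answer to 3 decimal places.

0.918

R1: slight=0.66, ¬far=1−0.34=0.66; OR[a + b − a·b] → w = 0.8844
R2: near=0.77, sharp=0.62; AND[a·b] → w = 0.4774
R3: (severe=0.49 OR far=0.34) = 0.6634; AND[a·b] with near=0.77 → w = 0.5108
R4: ¬severe=1−0.49=0.51, medium=0.57; AND[a·b] → w = 0.2907
Rules with consequent 'small': {R1, R4} → strengths 0.8844, 0.2907
Aggregate via t-conorm [a + b − a·b]: 0.9180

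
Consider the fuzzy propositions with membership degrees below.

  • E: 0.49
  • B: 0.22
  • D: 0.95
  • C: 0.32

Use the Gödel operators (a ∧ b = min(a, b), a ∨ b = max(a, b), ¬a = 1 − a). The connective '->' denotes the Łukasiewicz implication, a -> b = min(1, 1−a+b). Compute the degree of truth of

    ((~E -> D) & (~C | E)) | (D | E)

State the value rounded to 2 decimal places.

~E = 1 − 0.49 = 0.51
~E -> D  [Łukasiewicz: min(1, 1−a+b)] with a=0.51, b=0.95 → 1.00
~C = 1 − 0.32 = 0.68
~C | E = max(a, b) on (0.68, 0.49) = 0.68
(~E -> D) & (~C | E) = min(a, b) on (1.00, 0.68) = 0.68
D | E = max(a, b) on (0.95, 0.49) = 0.95
((~E -> D) & (~C | E)) | (D | E) = max(a, b) on (0.68, 0.95) = 0.95

0.95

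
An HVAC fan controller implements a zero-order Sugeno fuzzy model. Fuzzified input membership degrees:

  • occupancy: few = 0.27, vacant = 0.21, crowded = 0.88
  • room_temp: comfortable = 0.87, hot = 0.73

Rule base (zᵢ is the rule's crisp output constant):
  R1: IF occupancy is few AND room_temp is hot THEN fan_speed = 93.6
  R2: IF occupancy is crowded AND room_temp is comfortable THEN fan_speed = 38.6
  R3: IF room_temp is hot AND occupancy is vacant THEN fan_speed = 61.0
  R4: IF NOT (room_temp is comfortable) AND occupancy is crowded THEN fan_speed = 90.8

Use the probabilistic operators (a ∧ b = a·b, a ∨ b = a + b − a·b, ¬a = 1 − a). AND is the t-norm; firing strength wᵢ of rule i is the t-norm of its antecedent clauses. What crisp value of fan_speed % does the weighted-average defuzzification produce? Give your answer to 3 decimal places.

55.055

R1 (z=93.6): few=0.27, hot=0.73; AND[a·b] → w = 0.1971
R2 (z=38.6): crowded=0.88, comfortable=0.87; AND[a·b] → w = 0.7656
R3 (z=61.0): hot=0.73, vacant=0.21; AND[a·b] → w = 0.1533
R4 (z=90.8): ¬comfortable=1−0.87=0.13, crowded=0.88; AND[a·b] → w = 0.1144
Weighted average = (0.1971·93.6 + 0.7656·38.6 + 0.1533·61.0 + 0.1144·90.8) / (0.1971 + 0.7656 + 0.1533 + 0.1144)
  = 67.7395 / 1.2304 = 55.055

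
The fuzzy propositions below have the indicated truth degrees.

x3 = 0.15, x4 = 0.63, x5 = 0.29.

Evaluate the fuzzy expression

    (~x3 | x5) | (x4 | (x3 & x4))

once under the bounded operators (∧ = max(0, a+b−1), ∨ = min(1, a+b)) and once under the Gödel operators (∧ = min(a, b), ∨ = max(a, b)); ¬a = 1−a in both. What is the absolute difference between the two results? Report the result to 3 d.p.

0.150

Under bounded:
  ~x3 = 1 − 0.15 = 0.85
  ~x3 | x5 = min(1, a+b) on (0.85, 0.29) = 1.00
  x3 & x4 = max(0, a+b−1) on (0.15, 0.63) = 0.00
  x4 | (x3 & x4) = min(1, a+b) on (0.63, 0.00) = 0.63
  (~x3 | x5) | (x4 | (x3 & x4)) = min(1, a+b) on (1.00, 0.63) = 1.00
  → value = 1.0000
Under Gödel:
  ~x3 = 1 − 0.15 = 0.85
  ~x3 | x5 = max(a, b) on (0.85, 0.29) = 0.85
  x3 & x4 = min(a, b) on (0.15, 0.63) = 0.15
  x4 | (x3 & x4) = max(a, b) on (0.63, 0.15) = 0.63
  (~x3 | x5) | (x4 | (x3 & x4)) = max(a, b) on (0.85, 0.63) = 0.85
  → value = 0.8500
|1.0000 − 0.8500| = 0.150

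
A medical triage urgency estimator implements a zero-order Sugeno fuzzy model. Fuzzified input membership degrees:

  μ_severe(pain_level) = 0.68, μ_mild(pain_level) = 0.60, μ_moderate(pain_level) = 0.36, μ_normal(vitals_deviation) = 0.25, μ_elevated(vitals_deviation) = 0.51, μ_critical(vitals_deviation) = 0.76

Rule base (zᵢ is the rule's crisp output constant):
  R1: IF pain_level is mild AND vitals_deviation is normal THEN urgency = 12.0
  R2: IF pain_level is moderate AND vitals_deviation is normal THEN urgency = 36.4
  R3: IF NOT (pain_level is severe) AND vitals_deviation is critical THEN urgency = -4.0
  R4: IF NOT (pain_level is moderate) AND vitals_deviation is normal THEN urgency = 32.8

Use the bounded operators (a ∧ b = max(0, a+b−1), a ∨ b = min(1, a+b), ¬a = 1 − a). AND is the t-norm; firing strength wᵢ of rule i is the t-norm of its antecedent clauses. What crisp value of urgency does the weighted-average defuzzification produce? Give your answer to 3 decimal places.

R1 (z=12.0): mild=0.60, normal=0.25; AND[max(0, a+b−1)] → w = 0.00
R2 (z=36.4): moderate=0.36, normal=0.25; AND[max(0, a+b−1)] → w = 0.00
R3 (z=-4.0): ¬severe=1−0.68=0.32, critical=0.76; AND[max(0, a+b−1)] → w = 0.08
R4 (z=32.8): ¬moderate=1−0.36=0.64, normal=0.25; AND[max(0, a+b−1)] → w = 0.00
Weighted average = (0.00·12.0 + 0.00·36.4 + 0.08·-4.0 + 0.00·32.8) / (0.00 + 0.00 + 0.08 + 0.00)
  = -0.3200 / 0.0800 = -4.000

-4.000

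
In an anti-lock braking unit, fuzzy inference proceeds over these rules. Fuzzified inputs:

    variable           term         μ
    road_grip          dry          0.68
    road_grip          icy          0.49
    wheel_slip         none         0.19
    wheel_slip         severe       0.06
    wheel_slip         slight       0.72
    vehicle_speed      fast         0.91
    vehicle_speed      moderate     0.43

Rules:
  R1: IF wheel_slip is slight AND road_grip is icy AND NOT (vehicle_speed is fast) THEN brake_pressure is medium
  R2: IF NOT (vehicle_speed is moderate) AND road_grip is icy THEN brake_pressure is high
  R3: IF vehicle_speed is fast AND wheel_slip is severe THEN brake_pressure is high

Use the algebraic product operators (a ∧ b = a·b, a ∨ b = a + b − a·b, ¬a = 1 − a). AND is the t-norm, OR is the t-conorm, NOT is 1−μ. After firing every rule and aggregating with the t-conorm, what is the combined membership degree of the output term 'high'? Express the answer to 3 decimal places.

0.319

R1: slight=0.72, icy=0.49, ¬fast=1−0.91=0.09; AND[a·b] → w = 0.0318
R2: ¬moderate=1−0.43=0.57, icy=0.49; AND[a·b] → w = 0.2793
R3: fast=0.91, severe=0.06; AND[a·b] → w = 0.0546
Rules with consequent 'high': {R2, R3} → strengths 0.2793, 0.0546
Aggregate via t-conorm [a + b − a·b]: 0.3187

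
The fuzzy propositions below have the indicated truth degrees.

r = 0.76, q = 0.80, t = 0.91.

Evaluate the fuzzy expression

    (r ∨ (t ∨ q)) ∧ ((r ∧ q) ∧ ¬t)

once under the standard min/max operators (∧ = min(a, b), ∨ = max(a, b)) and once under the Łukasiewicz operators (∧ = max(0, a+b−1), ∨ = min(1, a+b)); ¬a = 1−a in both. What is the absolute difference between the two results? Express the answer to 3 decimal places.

0.090

Under standard min/max:
  t ∨ q = max(a, b) on (0.91, 0.80) = 0.91
  r ∨ (t ∨ q) = max(a, b) on (0.76, 0.91) = 0.91
  r ∧ q = min(a, b) on (0.76, 0.80) = 0.76
  ¬t = 1 − 0.91 = 0.09
  (r ∧ q) ∧ ¬t = min(a, b) on (0.76, 0.09) = 0.09
  (r ∨ (t ∨ q)) ∧ ((r ∧ q) ∧ ¬t) = min(a, b) on (0.91, 0.09) = 0.09
  → value = 0.0900
Under Łukasiewicz:
  t ∨ q = min(1, a+b) on (0.91, 0.80) = 1.00
  r ∨ (t ∨ q) = min(1, a+b) on (0.76, 1.00) = 1.00
  r ∧ q = max(0, a+b−1) on (0.76, 0.80) = 0.56
  ¬t = 1 − 0.91 = 0.09
  (r ∧ q) ∧ ¬t = max(0, a+b−1) on (0.56, 0.09) = 0.00
  (r ∨ (t ∨ q)) ∧ ((r ∧ q) ∧ ¬t) = max(0, a+b−1) on (1.00, 0.00) = 0.00
  → value = 0.0000
|0.0900 − 0.0000| = 0.090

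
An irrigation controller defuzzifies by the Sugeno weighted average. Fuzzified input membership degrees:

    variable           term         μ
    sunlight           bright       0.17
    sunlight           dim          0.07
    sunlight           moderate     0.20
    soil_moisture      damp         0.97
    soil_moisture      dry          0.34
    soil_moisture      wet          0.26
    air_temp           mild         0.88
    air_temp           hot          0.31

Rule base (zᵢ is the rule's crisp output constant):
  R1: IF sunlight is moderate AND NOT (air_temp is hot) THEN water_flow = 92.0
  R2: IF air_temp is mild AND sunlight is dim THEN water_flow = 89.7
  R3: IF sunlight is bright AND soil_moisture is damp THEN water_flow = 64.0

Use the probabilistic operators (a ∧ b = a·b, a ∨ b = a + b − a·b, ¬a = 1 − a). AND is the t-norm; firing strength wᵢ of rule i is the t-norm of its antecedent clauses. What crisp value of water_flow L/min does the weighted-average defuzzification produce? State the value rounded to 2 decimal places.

78.94

R1 (z=92.0): moderate=0.20, ¬hot=1−0.31=0.69; AND[a·b] → w = 0.1380
R2 (z=89.7): mild=0.88, dim=0.07; AND[a·b] → w = 0.0616
R3 (z=64.0): bright=0.17, damp=0.97; AND[a·b] → w = 0.1649
Weighted average = (0.1380·92.0 + 0.0616·89.7 + 0.1649·64.0) / (0.1380 + 0.0616 + 0.1649)
  = 28.7751 / 0.3645 = 78.94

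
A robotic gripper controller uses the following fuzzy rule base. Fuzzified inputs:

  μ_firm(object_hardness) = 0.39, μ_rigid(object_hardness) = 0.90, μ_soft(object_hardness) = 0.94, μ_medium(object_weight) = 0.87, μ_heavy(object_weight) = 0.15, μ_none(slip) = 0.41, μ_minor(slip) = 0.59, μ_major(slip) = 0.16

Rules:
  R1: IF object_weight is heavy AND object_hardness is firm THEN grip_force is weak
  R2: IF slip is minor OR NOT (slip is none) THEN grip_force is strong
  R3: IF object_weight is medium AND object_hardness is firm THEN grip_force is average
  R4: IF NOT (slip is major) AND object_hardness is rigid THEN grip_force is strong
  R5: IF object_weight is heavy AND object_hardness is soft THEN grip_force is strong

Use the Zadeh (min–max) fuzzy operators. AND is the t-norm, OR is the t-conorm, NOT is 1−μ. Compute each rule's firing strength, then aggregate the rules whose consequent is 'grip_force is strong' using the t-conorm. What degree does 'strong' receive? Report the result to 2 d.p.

R1: heavy=0.15, firm=0.39; AND[min(a, b)] → w = 0.15
R2: minor=0.59, ¬none=1−0.41=0.59; OR[max(a, b)] → w = 0.59
R3: medium=0.87, firm=0.39; AND[min(a, b)] → w = 0.39
R4: ¬major=1−0.16=0.84, rigid=0.90; AND[min(a, b)] → w = 0.84
R5: heavy=0.15, soft=0.94; AND[min(a, b)] → w = 0.15
Rules with consequent 'strong': {R2, R4, R5} → strengths 0.59, 0.84, 0.15
Aggregate via t-conorm [max(a, b)]: 0.84

0.84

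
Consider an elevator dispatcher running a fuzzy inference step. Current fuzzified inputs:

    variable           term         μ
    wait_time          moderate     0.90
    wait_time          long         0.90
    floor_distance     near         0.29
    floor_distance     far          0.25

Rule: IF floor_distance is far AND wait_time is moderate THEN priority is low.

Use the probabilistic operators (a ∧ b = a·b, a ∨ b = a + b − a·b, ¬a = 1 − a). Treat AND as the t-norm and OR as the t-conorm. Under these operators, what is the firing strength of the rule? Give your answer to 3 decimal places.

0.225

firing strength: far=0.25, moderate=0.90; AND[a·b] → w = 0.2250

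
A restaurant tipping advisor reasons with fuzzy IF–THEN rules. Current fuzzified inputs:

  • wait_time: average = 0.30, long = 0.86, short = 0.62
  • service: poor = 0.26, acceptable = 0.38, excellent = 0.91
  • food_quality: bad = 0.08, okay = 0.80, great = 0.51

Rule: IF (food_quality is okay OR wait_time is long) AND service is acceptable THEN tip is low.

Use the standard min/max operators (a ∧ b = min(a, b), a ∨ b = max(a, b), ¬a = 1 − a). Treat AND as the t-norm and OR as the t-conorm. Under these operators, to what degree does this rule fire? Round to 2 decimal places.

0.38

firing strength: (okay=0.80 OR long=0.86) = 0.86; AND[min(a, b)] with acceptable=0.38 → w = 0.38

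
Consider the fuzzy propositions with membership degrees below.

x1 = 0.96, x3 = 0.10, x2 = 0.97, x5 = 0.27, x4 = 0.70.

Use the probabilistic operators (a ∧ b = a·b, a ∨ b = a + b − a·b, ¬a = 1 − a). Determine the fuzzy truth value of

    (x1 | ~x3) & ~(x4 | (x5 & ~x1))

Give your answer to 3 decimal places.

0.296

~x3 = 1 − 0.1000 = 0.9000
x1 | ~x3 = a + b − a·b on (0.9600, 0.9000) = 0.9960
~x1 = 1 − 0.9600 = 0.0400
x5 & ~x1 = a·b on (0.2700, 0.0400) = 0.0108
x4 | (x5 & ~x1) = a + b − a·b on (0.7000, 0.0108) = 0.7032
~(x4 | (x5 & ~x1)) = 1 − 0.7032 = 0.2968
(x1 | ~x3) & ~(x4 | (x5 & ~x1)) = a·b on (0.9960, 0.2968) = 0.2956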